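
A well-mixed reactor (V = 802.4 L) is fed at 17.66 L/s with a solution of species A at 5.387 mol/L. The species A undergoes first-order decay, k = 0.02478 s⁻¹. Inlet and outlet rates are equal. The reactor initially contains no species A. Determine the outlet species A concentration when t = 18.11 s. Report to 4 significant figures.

1.448 mol/L

Species balance: V dC/dt = Q C_in − Q C − k V C.
This is linear with rate a = Q/V + k = 0.0467890 s⁻¹.
C_ss = Q C_in/(Q + kV) = 2.53398 mol/L; C(t) = C_ss + (C₀ − C_ss) e^(−a t).
C(18.11) = 2.53398 + (-2.53398)·e^(−0.0467890·18.11) = 2.53398 + (-2.53398)·0.428550 = 1.44804 mol/L.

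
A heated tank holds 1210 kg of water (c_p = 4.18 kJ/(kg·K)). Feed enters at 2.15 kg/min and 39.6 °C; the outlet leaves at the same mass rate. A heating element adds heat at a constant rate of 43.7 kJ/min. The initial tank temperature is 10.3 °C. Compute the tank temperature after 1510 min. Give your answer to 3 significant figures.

42.1 °C

Heat balance on the well-mixed liquid: M c_p dT/dt = ṁ c_p (T_in − T) + 43.7.
Rearrange: dT/dt = (T_ss − T)/τ with τ = M/ṁ = 562.79 min and T_ss = T_in + Q̇/(ṁ c_p) = 44.463 °C.
Integrating: T(t) = T_ss + (T₀ − T_ss) e^(−t/τ).
T(1510) = 44.463 + (-34.163)·e^(−1510/562.79) = 44.463 + (-34.163)·0.068354 = 42.127 °C.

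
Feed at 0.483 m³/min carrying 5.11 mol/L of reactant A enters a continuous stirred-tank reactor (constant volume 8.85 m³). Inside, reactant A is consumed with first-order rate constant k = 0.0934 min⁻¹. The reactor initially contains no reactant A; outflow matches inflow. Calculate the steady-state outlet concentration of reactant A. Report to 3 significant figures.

Species balance: V dC/dt = Q C_in − Q C − k V C.
Steady state (dC/dt = 0): C_ss = Q C_in/(Q + kV) = C_in/(1 + kV/Q).
C_ss = 0.483·5.11/(0.483 + 0.0934·8.85) = 2.4681/1.3096 = 1.8847 mol/L.

1.88 mol/L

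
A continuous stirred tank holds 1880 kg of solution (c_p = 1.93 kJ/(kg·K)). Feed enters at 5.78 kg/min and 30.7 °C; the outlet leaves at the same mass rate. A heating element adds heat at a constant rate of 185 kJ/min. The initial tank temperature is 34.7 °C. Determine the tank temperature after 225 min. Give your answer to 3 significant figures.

41.0 °C

Energy balance: M c_p dT/dt = ṁ c_p (T_in − T) + 185.
τ = M/ṁ = 325.26 min; T_ss = T_in + Q̇/(ṁ c_p) = 30.7 + 185/(5.78·1.93) = 47.284 °C.
Solution: T(t) = T_ss + (T₀ − T_ss) e^(−t/τ).
T(225) = 47.284 + (-12.584)·e^(−225/325.26) = 47.284 + (-12.584)·0.50070 = 40.983 °C.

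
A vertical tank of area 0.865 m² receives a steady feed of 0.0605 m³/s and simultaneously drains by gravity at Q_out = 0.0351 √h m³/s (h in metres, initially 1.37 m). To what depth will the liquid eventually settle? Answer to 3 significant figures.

A dh/dt = Q_in − 0.0351 √h. Steady state requires inflow = outflow:
Q_in = 0.0351 √h_ss ⇒ √h_ss = 0.0605/0.0351 = 1.7236.
h_ss = 1.7236² = 2.9710 m. (Since h₀ = 1.37 m < h_ss, the level will rise toward this value.)

2.97 m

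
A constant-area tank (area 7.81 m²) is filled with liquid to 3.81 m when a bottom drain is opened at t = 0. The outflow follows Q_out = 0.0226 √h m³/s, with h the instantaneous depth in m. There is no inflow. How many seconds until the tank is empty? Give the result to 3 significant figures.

1350 s

With no inflow, A dh/dt = −0.0226 √h.
This is separable: 2 d(√h)/dt = −0.0226/A, so √h = √h₀ − (0.0226/(2A)) t.
Tank is empty when √h = 0: t_empty = 2A√h₀/0.0226.
t_empty = 2·7.81·√3.81/0.0226 = 15.620·1.9519/0.0226 = 1349.1 s.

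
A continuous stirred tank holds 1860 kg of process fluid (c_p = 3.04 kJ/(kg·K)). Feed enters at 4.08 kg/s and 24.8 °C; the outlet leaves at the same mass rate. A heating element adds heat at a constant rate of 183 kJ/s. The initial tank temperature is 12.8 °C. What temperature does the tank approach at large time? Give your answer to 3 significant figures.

Unsteady energy balance on the tank contents: M c_p dT/dt = ṁ c_p (T_in − T) + 183.
At steady state dT/dt = 0 ⇒ T_ss = T_in + Q̇/(ṁ c_p) = 24.8 + 183/(4.08·3.04) = 39.554 °C.

39.6 °C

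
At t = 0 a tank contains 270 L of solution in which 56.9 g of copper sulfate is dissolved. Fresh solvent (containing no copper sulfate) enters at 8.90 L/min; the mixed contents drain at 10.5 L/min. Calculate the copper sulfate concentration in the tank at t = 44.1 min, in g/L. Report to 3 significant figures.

Total volume: dV/dt = Q_in − Q_out = -1.6000 L/min, so V(t) = 270 − 1.6000 t and V(44.1) = 199.44 L.
No copper sulfate enters, so dm/dt = −Q_out · (m/V).
dm/m = −Q_out dt/(V₀ − 1.6000 t); integrating gives ln(m/m₀) = −(Q_out/(Q_in−Q_out)) ln(V/V₀).
m = m₀ (V₀/V)^(Q_out/(Q_in−Q_out)) = 56.9 × (270/199.44)^(-6.5625) = 7.7948 g.
C = m/V = 7.7948/199.44 = 0.039083 g/L.

0.0391 g/L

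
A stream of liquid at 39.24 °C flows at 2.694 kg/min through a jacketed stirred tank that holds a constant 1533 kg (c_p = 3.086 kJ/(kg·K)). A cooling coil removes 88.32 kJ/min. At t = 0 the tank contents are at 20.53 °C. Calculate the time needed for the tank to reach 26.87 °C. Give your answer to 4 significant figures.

872.1 min

Unsteady energy balance on the tank contents: M c_p dT/dt = ṁ c_p (T_in − T) − 88.32.
τ = M/ṁ = 569.042 min; T_ss = T_in − Q̇/(ṁ c_p) = 28.6166 °C.
T(t) = T_ss + (T₀ − T_ss) e^(−t/τ). Set T = 26.87:
e^(−t/τ) = (26.87 − 28.6166)/(20.53 − 28.6166) = 0.215982
t = −569.042 · ln(0.215982) = 872.091 min.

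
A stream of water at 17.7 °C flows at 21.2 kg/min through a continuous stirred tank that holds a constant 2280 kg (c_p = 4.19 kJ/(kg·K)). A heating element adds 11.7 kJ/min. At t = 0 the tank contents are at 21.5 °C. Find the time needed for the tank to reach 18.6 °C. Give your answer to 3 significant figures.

Energy balance: M c_p dT/dt = ṁ c_p (T_in − T) + 11.7.
τ = M/ṁ = 107.55 min; T_ss = T_in + Q̇/(ṁ c_p) = 17.832 °C.
T(t) = T_ss + (T₀ − T_ss) e^(−t/τ). Set T = 18.6:
e^(−t/τ) = (18.6 − 17.832)/(21.5 − 17.832) = 0.20944
t = −107.55 · ln(0.20944) = 168.13 min.

168 min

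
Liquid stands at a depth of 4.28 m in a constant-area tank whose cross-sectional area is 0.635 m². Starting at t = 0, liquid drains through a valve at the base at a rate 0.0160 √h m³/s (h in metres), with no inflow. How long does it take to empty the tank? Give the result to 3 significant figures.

Mass balance (ρ constant): A dh/dt = −0.0160 √h.
∫ h^(−1/2) dh = −(0.0160/A) ∫ dt, giving 2√h = 2√h₀ − (0.0160/A) t.
Set h = 0: 2√h₀ = (0.0160/A) t_empty ⇒ t_empty = 2A√h₀/0.0160.
t_empty = 2·0.635·√4.28/0.0160 = 1.2700·2.0688/0.0160 = 164.21 s.

164 s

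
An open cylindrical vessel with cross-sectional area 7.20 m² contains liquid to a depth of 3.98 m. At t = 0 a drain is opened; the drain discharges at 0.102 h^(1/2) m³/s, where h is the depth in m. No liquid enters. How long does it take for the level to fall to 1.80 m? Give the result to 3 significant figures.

92.2 s

Accumulation of liquid (constant cross-section A): A dh/dt = −0.102 √h.
This is separable: 2 d(√h)/dt = −0.102/A, so √h = √h₀ − (0.102/(2A)) t.
t = 2A(√h₀ − √h)/0.102 = 2·7.20·(√3.98 − √1.80)/0.102
  = 14.400 × (1.9950 − 1.3416) / 0.102 = 92.238 s.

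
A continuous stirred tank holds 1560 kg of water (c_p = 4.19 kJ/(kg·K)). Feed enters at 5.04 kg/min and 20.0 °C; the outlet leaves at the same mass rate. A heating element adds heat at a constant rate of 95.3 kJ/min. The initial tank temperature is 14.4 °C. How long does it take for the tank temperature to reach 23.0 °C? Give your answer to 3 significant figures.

Energy balance: M c_p dT/dt = ṁ c_p (T_in − T) + 95.3.
τ = M/ṁ = 309.52 min; T_ss = T_in + Q̇/(ṁ c_p) = 24.513 °C.
T(t) = T_ss + (T₀ − T_ss) e^(−t/τ). Set T = 23.0:
e^(−t/τ) = (23.0 − 24.513)/(14.4 − 24.513) = 0.14959
t = −309.52 · ln(0.14959) = 588.04 min.

588 min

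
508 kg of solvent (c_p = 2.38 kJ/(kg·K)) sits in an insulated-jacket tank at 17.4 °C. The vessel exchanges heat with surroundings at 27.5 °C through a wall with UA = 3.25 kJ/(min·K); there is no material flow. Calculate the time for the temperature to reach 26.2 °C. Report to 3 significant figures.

763 min

Lumped-capacitance energy balance: M c_p dT/dt = UA(T_amb − T).
τ = M c_p/UA = 372.01 min; T_ss = T_amb = 27.500 °C.
T(t) = T_ss + (T₀ − T_ss)e^(−t/τ); set T = 26.2:
t = −τ ln[(T − T_ss)/(T₀ − T_ss)] = −372.01 · ln(0.12871) = 762.69 min.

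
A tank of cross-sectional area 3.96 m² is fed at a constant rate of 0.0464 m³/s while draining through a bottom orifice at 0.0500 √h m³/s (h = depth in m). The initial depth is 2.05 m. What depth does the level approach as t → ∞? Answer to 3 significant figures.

0.861 m

Level balance: A dh/dt = 0.0464 − 0.0500 √h. Setting dh/dt = 0:
Q_in = 0.0500 √h_ss ⇒ √h_ss = 0.0464/0.0500 = 0.92800.
h_ss = 0.92800² = 0.86118 m. (Since h₀ = 2.05 m > h_ss, the level will fall toward this value.)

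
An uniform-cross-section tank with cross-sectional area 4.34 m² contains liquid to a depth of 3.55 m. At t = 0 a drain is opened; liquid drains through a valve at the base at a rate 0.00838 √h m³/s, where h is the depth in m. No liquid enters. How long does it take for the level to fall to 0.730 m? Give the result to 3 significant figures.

1070 s

A dh/dt = −Q_out = −0.00838 √h.
Separate and integrate: 2(√h − √h₀) = −(0.00838/A) t.
t = 2A(√h₀ − √h)/0.00838 = 2·4.34·(√3.55 − √0.730)/0.00838
  = 8.6800 × (1.8841 − 0.85440) / 0.00838 = 1066.6 s.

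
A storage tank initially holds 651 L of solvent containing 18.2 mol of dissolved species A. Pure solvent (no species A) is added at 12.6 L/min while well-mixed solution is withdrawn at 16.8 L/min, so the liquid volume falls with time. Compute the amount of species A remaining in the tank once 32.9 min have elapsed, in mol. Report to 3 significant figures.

7.01 mol

Total volume: dV/dt = Q_in − Q_out = -4.2000 L/min, so V(t) = 651 − 4.2000 t and V(32.9) = 512.82 L.
No species A enters, so dm/dt = −Q_out · (m/V).
dm/m = −Q_out dt/(V₀ − 4.2000 t); integrating gives ln(m/m₀) = −(Q_out/(Q_in−Q_out)) ln(V/V₀).
m = m₀ (V₀/V)^(Q_out/(Q_in−Q_out)) = 18.2 × (651/512.82)^(-4.0000) = 7.0082 mol.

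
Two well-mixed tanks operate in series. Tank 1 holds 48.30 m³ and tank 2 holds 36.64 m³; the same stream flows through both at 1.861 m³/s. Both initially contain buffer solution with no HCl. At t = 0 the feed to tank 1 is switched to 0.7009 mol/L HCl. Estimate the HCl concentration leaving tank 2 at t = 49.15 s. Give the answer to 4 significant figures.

0.4454 mol/L

Each tank obeys Vᵢ dCᵢ/dt = Q(Cᵢ₋₁ − Cᵢ), so τᵢ = Vᵢ/Q.
τ₁ = 48.30/1.861 = 25.9538 s; τ₂ = 36.64/1.861 = 19.6883 s.
Tank 1: C₁ = C_in(1 − e^(−t/τ₁)). Tank 2 (τ₁ ≠ τ₂): C₂ = C_in[1 − (τ₁ e^(−t/τ₁) − τ₂ e^(−t/τ₂))/(τ₁ − τ₂)].
At t = 49.15: e^(−t/τ₁) = 0.150506, e^(−t/τ₂) = 0.0823809.
C₂ = 0.7009·[1 − (25.9538·0.150506 − 19.6883·0.0823809)/(6.26545)] = 0.7009·0.635419 = 0.445365 mol/L.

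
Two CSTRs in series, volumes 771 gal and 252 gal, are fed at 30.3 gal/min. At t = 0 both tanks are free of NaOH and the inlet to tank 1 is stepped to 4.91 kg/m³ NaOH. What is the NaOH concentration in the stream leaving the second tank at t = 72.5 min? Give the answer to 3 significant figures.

Each tank obeys Vᵢ dCᵢ/dt = Q(Cᵢ₋₁ − Cᵢ), so τᵢ = Vᵢ/Q.
τ₁ = 771/30.3 = 25.446 min; τ₂ = 252/30.3 = 8.3168 min.
Tank 1: C₁ = C_in(1 − e^(−t/τ₁)). Tank 2 (τ₁ ≠ τ₂): C₂ = C_in[1 − (τ₁ e^(−t/τ₁) − τ₂ e^(−t/τ₂))/(τ₁ − τ₂)].
At t = 72.5: e^(−t/τ₁) = 0.057889, e^(−t/τ₂) = 0.00016373.
C₂ = 4.91·[1 − (25.446·0.057889 − 8.3168·0.00016373)/(17.129)] = 4.91·0.91408 = 4.4881 kg/m³.

4.49 kg/m³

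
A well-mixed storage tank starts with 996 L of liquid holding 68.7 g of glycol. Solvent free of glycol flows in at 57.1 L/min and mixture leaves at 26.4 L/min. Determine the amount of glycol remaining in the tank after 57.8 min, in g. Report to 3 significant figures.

Total volume: dV/dt = Q_in − Q_out = 30.700 L/min, so V(t) = 996 + 30.700 t and V(57.8) = 2770.5 L.
Species balance (pure solvent in): dm/dt = −Q_out · m/V(t).
Separate: dm/m = −Q_out dt/V(t) ⇒ ln(m/m₀) = −(Q_out/(Q_in−Q_out)) ln(V/V₀).
m = m₀ (V₀/V)^(Q_out/(Q_in−Q_out)) = 68.7 × (996/2770.5)^(0.85993) = 28.503 g.

28.5 g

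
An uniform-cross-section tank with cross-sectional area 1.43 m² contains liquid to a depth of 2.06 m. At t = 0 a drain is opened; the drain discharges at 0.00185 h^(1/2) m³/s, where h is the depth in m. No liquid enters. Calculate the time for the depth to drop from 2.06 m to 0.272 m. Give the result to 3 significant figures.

1410 s

Mass balance (ρ constant): A dh/dt = −0.00185 √h.
∫ h^(−1/2) dh = −(0.00185/A) ∫ dt, giving 2√h = 2√h₀ − (0.00185/A) t.
t = 2A(√h₀ − √h)/0.00185 = 2·1.43·(√2.06 − √0.272)/0.00185
  = 2.8600 × (1.4353 − 0.52154) / 0.00185 = 1412.6 s.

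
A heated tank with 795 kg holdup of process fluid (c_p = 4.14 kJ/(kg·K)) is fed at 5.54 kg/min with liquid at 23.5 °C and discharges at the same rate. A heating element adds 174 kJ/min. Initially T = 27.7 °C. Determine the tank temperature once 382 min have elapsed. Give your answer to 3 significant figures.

30.9 °C

Unsteady energy balance on the tank contents: M c_p dT/dt = ṁ c_p (T_in − T) + 174.
Rearrange: dT/dt = (T_ss − T)/τ with τ = M/ṁ = 143.50 min and T_ss = T_in + Q̇/(ṁ c_p) = 31.086 °C.
Solution: T(t) = T_ss + (T₀ − T_ss) e^(−t/τ).
T(382) = 31.086 + (-3.3865)·e^(−382/143.50) = 31.086 + (-3.3865)·0.069809 = 30.850 °C.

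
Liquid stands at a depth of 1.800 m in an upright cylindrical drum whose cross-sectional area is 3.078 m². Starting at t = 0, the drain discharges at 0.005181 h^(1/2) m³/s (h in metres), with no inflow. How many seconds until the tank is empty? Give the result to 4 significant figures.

1594 s

Volume balance on the tank: A dh/dt = −0.005181 √h.
∫ h^(−1/2) dh = −(0.005181/A) ∫ dt, giving 2√h = 2√h₀ − (0.005181/A) t.
Set h = 0: 2√h₀ = (0.005181/A) t_empty ⇒ t_empty = 2A√h₀/0.005181.
t_empty = 2·3.078·√1.800/0.005181 = 6.15600·1.34164/0.005181 = 1594.12 s.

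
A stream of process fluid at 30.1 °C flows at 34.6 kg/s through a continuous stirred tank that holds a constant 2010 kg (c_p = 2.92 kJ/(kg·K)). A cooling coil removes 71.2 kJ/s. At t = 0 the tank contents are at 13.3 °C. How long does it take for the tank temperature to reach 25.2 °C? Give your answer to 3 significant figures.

M c_p dT/dt = ṁ c_p (T_in − T) − Q̇.
τ = M/ṁ = 58.092 s; T_ss = T_in − Q̇/(ṁ c_p) = 29.395 °C.
T(t) = T_ss + (T₀ − T_ss) e^(−t/τ). Set T = 25.2:
e^(−t/τ) = (25.2 − 29.395)/(13.3 − 29.395) = 0.26065
t = −58.092 · ln(0.26065) = 78.109 s.

78.1 s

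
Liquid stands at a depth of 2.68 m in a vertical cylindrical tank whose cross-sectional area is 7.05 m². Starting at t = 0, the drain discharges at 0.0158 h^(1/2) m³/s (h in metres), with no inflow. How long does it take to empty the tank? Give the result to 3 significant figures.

With no inflow, A dh/dt = −0.0158 √h.
∫ h^(−1/2) dh = −(0.0158/A) ∫ dt, giving 2√h = 2√h₀ − (0.0158/A) t.
Tank is empty when √h = 0: t_empty = 2A√h₀/0.0158.
t_empty = 2·7.05·√2.68/0.0158 = 14.100·1.6371/0.0158 = 1460.9 s.

1460 s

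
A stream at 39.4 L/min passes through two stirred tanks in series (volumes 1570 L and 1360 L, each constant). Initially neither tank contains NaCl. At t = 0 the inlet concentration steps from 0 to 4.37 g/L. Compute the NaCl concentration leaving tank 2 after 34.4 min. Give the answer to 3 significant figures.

1.04 g/L

Species balance on tank i: dCᵢ/dt = (Cᵢ₋₁ − Cᵢ)/τᵢ with τᵢ = Vᵢ/Q.
τ₁ = 1570/39.4 = 39.848 min; τ₂ = 1360/39.4 = 34.518 min.
Tank 1: C₁ = C_in(1 − e^(−t/τ₁)). Tank 2 (τ₁ ≠ τ₂): C₂ = C_in[1 − (τ₁ e^(−t/τ₁) − τ₂ e^(−t/τ₂))/(τ₁ − τ₂)].
At t = 34.4: e^(−t/τ₁) = 0.42177, e^(−t/τ₂) = 0.36914.
C₂ = 4.37·[1 − (39.848·0.42177 − 34.518·0.36914)/(5.3299)] = 4.37·0.23734 = 1.0372 g/L.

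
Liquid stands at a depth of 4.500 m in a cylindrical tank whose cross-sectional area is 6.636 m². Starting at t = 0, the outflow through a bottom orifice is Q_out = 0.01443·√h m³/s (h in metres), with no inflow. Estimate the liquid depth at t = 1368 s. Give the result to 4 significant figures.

0.4019 m

Volume balance on the tank: A dh/dt = −0.01443 √h.
Separate and integrate: 2(√h − √h₀) = −(0.01443/A) t.
√h = √4.500 − 0.01443·1368/(2·6.636) = 2.12132 − 1.48736 = 0.633960.
h = 0.633960² = 0.401906 m.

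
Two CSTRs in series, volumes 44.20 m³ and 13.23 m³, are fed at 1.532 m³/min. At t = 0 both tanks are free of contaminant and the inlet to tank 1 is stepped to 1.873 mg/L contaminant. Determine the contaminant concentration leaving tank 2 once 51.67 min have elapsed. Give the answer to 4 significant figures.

1.429 mg/L

Time constants: τᵢ = Vᵢ/Q for each well-mixed tank.
τ₁ = 44.20/1.532 = 28.8512 min; τ₂ = 13.23/1.532 = 8.63577 min.
Tank 1: C₁ = C_in(1 − e^(−t/τ₁)). Tank 2 (τ₁ ≠ τ₂): C₂ = C_in[1 − (τ₁ e^(−t/τ₁) − τ₂ e^(−t/τ₂))/(τ₁ − τ₂)].
At t = 51.67: e^(−t/τ₁) = 0.166807, e^(−t/τ₂) = 0.00252061.
C₂ = 1.873·[1 − (28.8512·0.166807 − 8.63577·0.00252061)/(20.2154)] = 1.873·0.763011 = 1.42912 mg/L.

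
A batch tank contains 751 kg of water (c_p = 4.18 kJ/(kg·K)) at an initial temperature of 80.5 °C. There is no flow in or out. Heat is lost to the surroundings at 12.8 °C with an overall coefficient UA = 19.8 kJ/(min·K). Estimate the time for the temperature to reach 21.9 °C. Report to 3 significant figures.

Unsteady energy balance on the tank contents: M c_p dT/dt = −UA(T − T_amb).
τ = M c_p/UA = 158.54 min; T_ss = T_amb = 12.800 °C.
T(t) = T_ss + (T₀ − T_ss)e^(−t/τ); set T = 21.9:
t = −τ ln[(T − T_ss)/(T₀ − T_ss)] = −158.54 · ln(0.13442) = 318.17 min.

318 min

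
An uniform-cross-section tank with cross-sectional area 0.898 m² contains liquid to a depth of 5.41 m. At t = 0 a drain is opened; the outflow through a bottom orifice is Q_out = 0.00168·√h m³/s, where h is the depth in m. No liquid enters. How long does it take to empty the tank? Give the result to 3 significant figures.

A dh/dt = −Q_out = −0.00168 √h.
This is separable: 2 d(√h)/dt = −0.00168/A, so √h = √h₀ − (0.00168/(2A)) t.
Set h = 0: 2√h₀ = (0.00168/A) t_empty ⇒ t_empty = 2A√h₀/0.00168.
t_empty = 2·0.898·√5.41/0.00168 = 1.7960·2.3259/0.00168 = 2486.5 s.

2490 s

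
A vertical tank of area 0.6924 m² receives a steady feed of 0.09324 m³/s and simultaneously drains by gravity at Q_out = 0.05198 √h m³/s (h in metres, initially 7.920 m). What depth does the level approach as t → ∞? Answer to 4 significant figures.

3.218 m

A dh/dt = Q_in − 0.05198 √h. Steady state requires inflow = outflow:
Q_in = 0.05198 √h_ss ⇒ √h_ss = 0.09324/0.05198 = 1.79377.
h_ss = 1.79377² = 3.21760 m. (Since h₀ = 7.920 m > h_ss, the level will fall toward this value.)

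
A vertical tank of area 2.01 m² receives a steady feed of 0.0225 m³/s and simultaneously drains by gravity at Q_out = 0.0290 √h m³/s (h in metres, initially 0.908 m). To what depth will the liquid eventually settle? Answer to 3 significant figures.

Unsteady balance on liquid volume: A dh/dt = Q_in − 0.0290 √h. At steady state dh/dt = 0:
Q_in = 0.0290 √h_ss ⇒ √h_ss = 0.0225/0.0290 = 0.77586.
h_ss = 0.77586² = 0.60196 m. (Since h₀ = 0.908 m > h_ss, the level will fall toward this value.)

0.602 m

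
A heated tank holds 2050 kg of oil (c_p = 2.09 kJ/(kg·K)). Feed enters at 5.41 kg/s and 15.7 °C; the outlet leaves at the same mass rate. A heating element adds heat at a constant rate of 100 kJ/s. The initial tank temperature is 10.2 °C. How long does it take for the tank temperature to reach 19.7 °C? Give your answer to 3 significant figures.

411 s

Heat balance on the well-mixed liquid: M c_p dT/dt = ṁ c_p (T_in − T) + 100.
τ = M/ṁ = 378.93 s; T_ss = T_in + Q̇/(ṁ c_p) = 24.544 °C.
T(t) = T_ss + (T₀ − T_ss) e^(−t/τ). Set T = 19.7:
e^(−t/τ) = (19.7 − 24.544)/(10.2 − 24.544) = 0.33771
t = −378.93 · ln(0.33771) = 411.35 s.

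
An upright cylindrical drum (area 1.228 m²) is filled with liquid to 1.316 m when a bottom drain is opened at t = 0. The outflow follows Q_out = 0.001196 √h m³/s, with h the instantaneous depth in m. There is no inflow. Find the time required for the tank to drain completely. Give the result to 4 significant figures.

Unsteady balance on liquid volume: A dh/dt = −0.001196 √h.
This is separable: 2 d(√h)/dt = −0.001196/A, so √h = √h₀ − (0.001196/(2A)) t.
Tank is empty when √h = 0: t_empty = 2A√h₀/0.001196.
t_empty = 2·1.228·√1.316/0.001196 = 2.45600·1.14717/0.001196 = 2355.73 s.

2356 s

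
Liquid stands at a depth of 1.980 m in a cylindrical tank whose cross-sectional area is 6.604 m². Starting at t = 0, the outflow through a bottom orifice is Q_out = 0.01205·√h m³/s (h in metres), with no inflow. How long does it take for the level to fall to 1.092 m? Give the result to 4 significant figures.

With no inflow, A dh/dt = −0.01205 √h.
This is separable: 2 d(√h)/dt = −0.01205/A, so √h = √h₀ − (0.01205/(2A)) t.
t = 2A(√h₀ − √h)/0.01205 = 2·6.604·(√1.980 − √1.092)/0.01205
  = 13.2080 × (1.40712 − 1.04499) / 0.01205 = 396.938 s.

396.9 s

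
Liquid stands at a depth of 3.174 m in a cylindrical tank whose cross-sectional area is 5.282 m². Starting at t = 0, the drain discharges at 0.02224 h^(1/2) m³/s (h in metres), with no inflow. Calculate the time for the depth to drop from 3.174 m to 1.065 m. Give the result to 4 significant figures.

Volume balance on the tank: A dh/dt = −0.02224 √h.
∫ h^(−1/2) dh = −(0.02224/A) ∫ dt, giving 2√h = 2√h₀ − (0.02224/A) t.
t = 2A(√h₀ − √h)/0.02224 = 2·5.282·(√3.174 − √1.065)/0.02224
  = 10.5640 × (1.78157 − 1.03199) / 0.02224 = 356.052 s.

356.1 s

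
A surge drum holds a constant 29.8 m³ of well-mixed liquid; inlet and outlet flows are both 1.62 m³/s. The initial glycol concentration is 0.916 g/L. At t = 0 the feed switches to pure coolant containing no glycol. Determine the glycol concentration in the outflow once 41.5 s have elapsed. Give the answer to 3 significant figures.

0.0960 g/L

Mass balance on the solute (V constant): V dC/dt = Q(C_in − C).
Rewrite as dC/dt + C/τ = C_in/τ, τ = V/Q = 18.395 s.
This is linear first-order; C(t) = C_in + (C₀ − C_in) e^(−t/τ).
C(41.5) = 0 + (0.916 − 0)·e^(−41.5/18.395) = 0 + (0.91600)·0.10476 = 0.095964 g/L.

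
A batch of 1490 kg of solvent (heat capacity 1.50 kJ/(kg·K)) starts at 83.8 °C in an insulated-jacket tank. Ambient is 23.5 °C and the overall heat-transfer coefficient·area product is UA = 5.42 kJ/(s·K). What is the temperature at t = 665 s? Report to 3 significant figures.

M c_p dT/dt = −UA(T − T_amb).
dT/dt = (T_ss − T)/τ with T_ss = T_amb = 23.500 °C, τ = M c_p/UA = 1490·1.50/5.42 = 412.36 s.
Solution: T(t) = T_ss + (T₀ − T_ss) e^(−t/τ).
T(665) = 23.500 + (60.300)·0.19936 = 35.521 °C.

35.5 °C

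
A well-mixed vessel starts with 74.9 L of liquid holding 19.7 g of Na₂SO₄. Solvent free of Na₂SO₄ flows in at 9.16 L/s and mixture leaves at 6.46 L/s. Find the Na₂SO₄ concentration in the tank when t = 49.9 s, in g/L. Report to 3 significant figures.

Total volume: dV/dt = Q_in − Q_out = 2.7000 L/s, so V(t) = 74.9 + 2.7000 t and V(49.9) = 209.63 L.
Solute balance: dm/dt = 0 − Q_out C = −Q_out m/V(t).
dm/m = −Q_out dt/(V₀ + 2.7000 t); integrating gives ln(m/m₀) = −(Q_out/(Q_in−Q_out)) ln(V/V₀).
m = m₀ (V₀/V)^(Q_out/(Q_in−Q_out)) = 19.7 × (74.9/209.63)^(2.3926) = 1.6790 g.
C = m/V = 1.6790/209.63 = 0.0080092 g/L.

0.00801 g/L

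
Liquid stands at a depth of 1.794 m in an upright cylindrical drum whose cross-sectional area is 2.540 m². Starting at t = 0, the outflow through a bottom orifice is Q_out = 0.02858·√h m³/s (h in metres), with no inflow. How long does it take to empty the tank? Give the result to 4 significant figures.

With no inflow, A dh/dt = −0.02858 √h.
This is separable: 2 d(√h)/dt = −0.02858/A, so √h = √h₀ − (0.02858/(2A)) t.
Tank is empty when √h = 0: t_empty = 2A√h₀/0.02858.
t_empty = 2·2.540·√1.794/0.02858 = 5.08000·1.33940/0.02858 = 238.074 s.

238.1 s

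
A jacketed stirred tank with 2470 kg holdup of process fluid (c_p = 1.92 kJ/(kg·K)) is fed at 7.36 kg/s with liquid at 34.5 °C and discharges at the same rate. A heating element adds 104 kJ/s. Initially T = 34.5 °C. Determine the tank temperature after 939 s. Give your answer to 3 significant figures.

41.4 °C

Unsteady energy balance on the tank contents: M c_p dT/dt = ṁ c_p (T_in − T) + 104.
τ = M/ṁ = 335.60 s; T_ss = T_in + Q̇/(ṁ c_p) = 34.5 + 104/(7.36·1.92) = 41.860 °C.
This is linear first-order; T(t) = T_ss + (T₀ − T_ss) e^(−t/τ).
T(939) = 41.860 + (-7.3596)·e^(−939/335.60) = 41.860 + (-7.3596)·0.060932 = 41.411 °C.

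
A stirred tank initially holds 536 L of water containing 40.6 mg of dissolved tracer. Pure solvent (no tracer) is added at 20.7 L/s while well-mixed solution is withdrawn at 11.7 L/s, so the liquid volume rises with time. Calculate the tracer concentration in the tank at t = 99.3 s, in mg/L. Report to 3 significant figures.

0.00793 mg/L

Total volume: dV/dt = Q_in − Q_out = 9.0000 L/s, so V(t) = 536 + 9.0000 t and V(99.3) = 1429.7 L.
Solute balance: dm/dt = 0 − Q_out C = −Q_out m/V(t).
Separate: dm/m = −Q_out dt/V(t) ⇒ ln(m/m₀) = −(Q_out/(Q_in−Q_out)) ln(V/V₀).
m = m₀ (V₀/V)^(Q_out/(Q_in−Q_out)) = 40.6 × (536/1429.7)^(1.3000) = 11.340 mg.
C = m/V = 11.340/1429.7 = 0.0079319 mg/L.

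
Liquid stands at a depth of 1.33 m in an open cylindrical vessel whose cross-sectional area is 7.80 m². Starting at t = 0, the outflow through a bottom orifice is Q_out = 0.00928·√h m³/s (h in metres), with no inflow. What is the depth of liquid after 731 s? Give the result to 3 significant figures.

0.516 m

A dh/dt = −Q_out = −0.00928 √h.
Separate and integrate: 2(√h − √h₀) = −(0.00928/A) t.
√h = √1.33 − 0.00928·731/(2·7.80) = 1.1533 − 0.43485 = 0.71840.
h = 0.71840² = 0.51611 m.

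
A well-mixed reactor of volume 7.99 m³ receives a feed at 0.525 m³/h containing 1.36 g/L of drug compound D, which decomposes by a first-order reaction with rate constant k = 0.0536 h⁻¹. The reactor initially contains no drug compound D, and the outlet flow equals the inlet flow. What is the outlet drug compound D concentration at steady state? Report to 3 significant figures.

0.749 g/L

Species balance: V dC/dt = Q C_in − Q C − k V C.
Steady state (dC/dt = 0): C_ss = Q C_in/(Q + kV) = C_in/(1 + kV/Q).
C_ss = 0.525·1.36/(0.525 + 0.0536·7.99) = 0.71400/0.95326 = 0.74901 g/L.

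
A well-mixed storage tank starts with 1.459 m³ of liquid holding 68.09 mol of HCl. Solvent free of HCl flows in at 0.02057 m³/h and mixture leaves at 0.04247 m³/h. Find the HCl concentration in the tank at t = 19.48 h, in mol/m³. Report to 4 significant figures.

33.72 mol/m³

Let m(t) be the amount of HCl. Volume: V(t) = V₀ + (Q_in − Q_out) t = 1.459 − 0.0219000 t; V(19.48) = 1.03239 m³.
No HCl enters, so dm/dt = −Q_out · (m/V).
dm/m = −Q_out dt/(V₀ − 0.0219000 t); integrating gives ln(m/m₀) = −(Q_out/(Q_in−Q_out)) ln(V/V₀).
m = m₀ (V₀/V)^(Q_out/(Q_in−Q_out)) = 68.09 × (1.459/1.03239)^(-1.93927) = 34.8162 mol.
C = m/V = 34.8162/1.03239 = 33.7239 mol/m³.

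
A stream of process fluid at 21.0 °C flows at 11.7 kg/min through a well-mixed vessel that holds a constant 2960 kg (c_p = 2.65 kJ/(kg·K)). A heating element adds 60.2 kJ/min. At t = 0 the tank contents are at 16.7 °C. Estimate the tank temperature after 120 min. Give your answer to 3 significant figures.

19.1 °C

M c_p dT/dt = ṁ c_p (T_in − T) + Q̇.
Rearrange: dT/dt = (T_ss − T)/τ with τ = M/ṁ = 252.99 min and T_ss = T_in + Q̇/(ṁ c_p) = 22.942 °C.
Solution: T(t) = T_ss + (T₀ − T_ss) e^(−t/τ).
T(120) = 22.942 + (-6.2416)·e^(−120/252.99) = 22.942 + (-6.2416)·0.62231 = 19.057 °C.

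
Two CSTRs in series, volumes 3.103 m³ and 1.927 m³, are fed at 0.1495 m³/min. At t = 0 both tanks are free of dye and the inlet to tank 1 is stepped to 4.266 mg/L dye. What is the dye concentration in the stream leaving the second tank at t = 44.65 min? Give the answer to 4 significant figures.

3.175 mg/L

Each tank obeys Vᵢ dCᵢ/dt = Q(Cᵢ₋₁ − Cᵢ), so τᵢ = Vᵢ/Q.
τ₁ = 3.103/0.1495 = 20.7559 min; τ₂ = 1.927/0.1495 = 12.8896 min.
Solving the cascade with C₁(0)=C₂(0)=0 gives C₂(t) = C_in[1 − (τ₁ e^(−t/τ₁) − τ₂ e^(−t/τ₂))/(τ₁ − τ₂)].
At t = 44.65: e^(−t/τ₁) = 0.116344, e^(−t/τ₂) = 0.0313035.
C₂ = 4.266·[1 − (20.7559·0.116344 − 12.8896·0.0313035)/(7.86622)] = 4.266·0.744307 = 3.17521 mg/L.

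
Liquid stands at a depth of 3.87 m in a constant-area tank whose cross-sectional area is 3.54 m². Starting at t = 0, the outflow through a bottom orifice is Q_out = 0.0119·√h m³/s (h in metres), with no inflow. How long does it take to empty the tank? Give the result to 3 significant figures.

With no inflow, A dh/dt = −0.0119 √h.
Separate and integrate: 2(√h − √h₀) = −(0.0119/A) t.
Tank is empty when √h = 0: t_empty = 2A√h₀/0.0119.
t_empty = 2·3.54·√3.87/0.0119 = 7.0800·1.9672/0.0119 = 1170.4 s.

1170 s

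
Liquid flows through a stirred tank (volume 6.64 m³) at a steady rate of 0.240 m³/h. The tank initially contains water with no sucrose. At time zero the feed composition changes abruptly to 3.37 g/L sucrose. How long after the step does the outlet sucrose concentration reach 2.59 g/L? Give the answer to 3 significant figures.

Species balance: V dC/dt = Q(C_in − C) ⇒ τ = V/Q = 27.667 h.
C(t) = C_in + (C₀ − C_in) e^(−t/τ). Set C = 2.59 and solve for t:
e^(−t/τ) = (C − C_in)/(C₀ − C_in) = (2.59 − 3.37)/(0 − 3.37) = 0.23145
t = −τ ln(…) = 27.667 × 1.4634 = 40.487 h.

40.5 h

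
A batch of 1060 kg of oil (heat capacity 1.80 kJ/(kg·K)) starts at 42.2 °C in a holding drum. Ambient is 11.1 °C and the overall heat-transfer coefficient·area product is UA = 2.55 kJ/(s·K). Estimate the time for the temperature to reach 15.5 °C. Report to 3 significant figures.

Lumped-capacitance energy balance: M c_p dT/dt = UA(T_amb − T).
τ = M c_p/UA = 748.24 s; T_ss = T_amb = 11.100 °C.
T(t) = T_ss + (T₀ − T_ss)e^(−t/τ); set T = 15.5:
t = −τ ln[(T − T_ss)/(T₀ − T_ss)] = −748.24 · ln(0.14148) = 1463.3 s.

1460 s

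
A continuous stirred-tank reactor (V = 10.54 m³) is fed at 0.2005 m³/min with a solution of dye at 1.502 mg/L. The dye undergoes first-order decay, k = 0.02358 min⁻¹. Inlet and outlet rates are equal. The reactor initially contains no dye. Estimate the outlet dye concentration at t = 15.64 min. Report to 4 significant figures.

Species balance: V dC/dt = Q C_in − Q C − k V C.
This is linear with rate a = Q/V + k = 0.0426028 min⁻¹.
C_ss = Q C_in/(Q + kV) = 0.670665 mg/L; C(t) = C_ss + (C₀ − C_ss) e^(−a t).
C(15.64) = 0.670665 + (-0.670665)·e^(−0.0426028·15.64) = 0.670665 + (-0.670665)·0.513602 = 0.326211 mg/L.

0.3262 mg/L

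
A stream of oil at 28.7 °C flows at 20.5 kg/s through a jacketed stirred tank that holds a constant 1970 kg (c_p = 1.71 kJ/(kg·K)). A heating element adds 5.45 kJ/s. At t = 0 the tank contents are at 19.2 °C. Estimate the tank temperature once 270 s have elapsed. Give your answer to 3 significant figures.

28.3 °C

Heat balance on the well-mixed liquid: M c_p dT/dt = ṁ c_p (T_in − T) + 5.45.
τ = M/ṁ = 96.098 s; T_ss = T_in + Q̇/(ṁ c_p) = 28.7 + 5.45/(20.5·1.71) = 28.855 °C.
Integrating: T(t) = T_ss + (T₀ − T_ss) e^(−t/τ).
T(270) = 28.855 + (-9.6555)·e^(−270/96.098) = 28.855 + (-9.6555)·0.060226 = 28.274 °C.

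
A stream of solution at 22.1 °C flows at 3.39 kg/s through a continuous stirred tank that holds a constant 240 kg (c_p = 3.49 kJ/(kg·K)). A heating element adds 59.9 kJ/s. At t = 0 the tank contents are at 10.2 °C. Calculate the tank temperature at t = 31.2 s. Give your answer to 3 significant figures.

16.2 °C

First-law balance (no shaft work): M c_p dT/dt = ṁ c_p (T_in − T) + 59.9.
Rearrange: dT/dt = (T_ss − T)/τ with τ = M/ṁ = 70.796 s and T_ss = T_in + Q̇/(ṁ c_p) = 27.163 °C.
Solution: T(t) = T_ss + (T₀ − T_ss) e^(−t/τ).
T(31.2) = 27.163 + (-16.963)·e^(−31.2/70.796) = 27.163 + (-16.963)·0.64359 = 16.246 °C.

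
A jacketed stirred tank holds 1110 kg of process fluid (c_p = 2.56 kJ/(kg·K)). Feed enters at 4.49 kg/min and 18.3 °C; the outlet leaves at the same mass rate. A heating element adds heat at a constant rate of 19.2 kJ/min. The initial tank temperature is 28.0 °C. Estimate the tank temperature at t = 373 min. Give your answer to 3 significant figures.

Heat balance on the well-mixed liquid: M c_p dT/dt = ṁ c_p (T_in − T) + 19.2.
Rearrange: dT/dt = (T_ss − T)/τ with τ = M/ṁ = 247.22 min and T_ss = T_in + Q̇/(ṁ c_p) = 19.970 °C.
This is linear first-order; T(t) = T_ss + (T₀ − T_ss) e^(−t/τ).
T(373) = 19.970 + (8.0296)·e^(−373/247.22) = 19.970 + (8.0296)·0.22117 = 21.746 °C.

21.7 °C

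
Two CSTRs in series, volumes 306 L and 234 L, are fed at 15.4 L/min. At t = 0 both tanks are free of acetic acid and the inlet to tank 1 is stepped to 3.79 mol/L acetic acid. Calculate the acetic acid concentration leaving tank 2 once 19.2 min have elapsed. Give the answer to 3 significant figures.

Each tank obeys Vᵢ dCᵢ/dt = Q(Cᵢ₋₁ − Cᵢ), so τᵢ = Vᵢ/Q.
τ₁ = 306/15.4 = 19.870 min; τ₂ = 234/15.4 = 15.195 min.
Solving the cascade with C₁(0)=C₂(0)=0 gives C₂(t) = C_in[1 − (τ₁ e^(−t/τ₁) − τ₂ e^(−t/τ₂))/(τ₁ − τ₂)].
At t = 19.2: e^(−t/τ₁) = 0.38050, e^(−t/τ₂) = 0.28264.
C₂ = 3.79·[1 − (19.870·0.38050 − 15.195·0.28264)/(4.6753)] = 3.79·0.30146 = 1.1425 mol/L.

1.14 mol/L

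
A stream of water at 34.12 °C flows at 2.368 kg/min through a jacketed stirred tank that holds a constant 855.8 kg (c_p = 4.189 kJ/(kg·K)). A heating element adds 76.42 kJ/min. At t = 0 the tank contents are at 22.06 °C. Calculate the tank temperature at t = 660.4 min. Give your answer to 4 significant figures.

Energy balance: M c_p dT/dt = ṁ c_p (T_in − T) + 76.42.
τ = M/ṁ = 361.402 min; T_ss = T_in + Q̇/(ṁ c_p) = 34.12 + 76.42/(2.368·4.189) = 41.8240 °C.
This is linear first-order; T(t) = T_ss + (T₀ − T_ss) e^(−t/τ).
T(660.4) = 41.8240 + (-19.7640)·e^(−660.4/361.402) = 41.8240 + (-19.7640)·0.160843 = 38.6451 °C.

38.65 °C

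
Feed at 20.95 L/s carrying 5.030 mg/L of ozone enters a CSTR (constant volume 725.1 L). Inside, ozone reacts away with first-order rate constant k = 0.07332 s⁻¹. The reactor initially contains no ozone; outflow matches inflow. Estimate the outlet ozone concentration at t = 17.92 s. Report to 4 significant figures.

1.194 mg/L

V dC/dt = Q(C_in − C) − k V C.
This is linear with rate a = Q/V + k = 0.102213 s⁻¹.
C_ss = Q C_in/(Q + kV) = 1.42184 mg/L; C(t) = C_ss + (C₀ − C_ss) e^(−a t).
C(17.92) = 1.42184 + (-1.42184)·e^(−0.102213·17.92) = 1.42184 + (-1.42184)·0.160149 = 1.19413 mg/L.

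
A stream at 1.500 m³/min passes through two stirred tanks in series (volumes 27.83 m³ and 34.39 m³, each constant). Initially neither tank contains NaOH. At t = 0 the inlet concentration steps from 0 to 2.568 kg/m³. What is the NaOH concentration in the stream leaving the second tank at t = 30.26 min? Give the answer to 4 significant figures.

Each tank obeys Vᵢ dCᵢ/dt = Q(Cᵢ₋₁ − Cᵢ), so τᵢ = Vᵢ/Q.
τ₁ = 27.83/1.500 = 18.5533 min; τ₂ = 34.39/1.500 = 22.9267 min.
Tank 1: C₁ = C_in(1 − e^(−t/τ₁)). Tank 2 (τ₁ ≠ τ₂): C₂ = C_in[1 − (τ₁ e^(−t/τ₁) − τ₂ e^(−t/τ₂))/(τ₁ − τ₂)].
At t = 30.26: e^(−t/τ₁) = 0.195739, e^(−t/τ₂) = 0.267173.
C₂ = 2.568·[1 − (18.5533·0.195739 − 22.9267·0.267173)/(-4.37333)] = 2.568·0.429779 = 1.10367 kg/m³.

1.104 kg/m³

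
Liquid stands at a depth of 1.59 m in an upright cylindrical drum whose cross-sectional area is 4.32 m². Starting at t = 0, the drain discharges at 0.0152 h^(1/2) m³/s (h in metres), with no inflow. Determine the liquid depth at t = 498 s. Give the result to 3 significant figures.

0.148 m

A dh/dt = −Q_out = −0.0152 √h.
Separate and integrate: 2(√h − √h₀) = −(0.0152/A) t.
√h = √1.59 − 0.0152·498/(2·4.32) = 1.2610 − 0.87611 = 0.38484.
h = 0.38484² = 0.14810 m.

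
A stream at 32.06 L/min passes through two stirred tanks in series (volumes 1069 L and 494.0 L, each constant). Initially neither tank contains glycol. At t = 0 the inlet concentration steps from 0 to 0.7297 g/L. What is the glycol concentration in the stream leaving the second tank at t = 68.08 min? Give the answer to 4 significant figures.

0.5612 g/L

Species balance on tank i: dCᵢ/dt = (Cᵢ₋₁ − Cᵢ)/τᵢ with τᵢ = Vᵢ/Q.
τ₁ = 1069/32.06 = 33.3437 min; τ₂ = 494.0/32.06 = 15.4086 min.
Tank 1: C₁ = C_in(1 − e^(−t/τ₁)). Tank 2 (τ₁ ≠ τ₂): C₂ = C_in[1 − (τ₁ e^(−t/τ₁) − τ₂ e^(−t/τ₂))/(τ₁ − τ₂)].
At t = 68.08: e^(−t/τ₁) = 0.129800, e^(−t/τ₂) = 0.0120546.
C₂ = 0.7297·[1 − (33.3437·0.129800 − 15.4086·0.0120546)/(17.9351)] = 0.7297·0.769042 = 0.561170 g/L.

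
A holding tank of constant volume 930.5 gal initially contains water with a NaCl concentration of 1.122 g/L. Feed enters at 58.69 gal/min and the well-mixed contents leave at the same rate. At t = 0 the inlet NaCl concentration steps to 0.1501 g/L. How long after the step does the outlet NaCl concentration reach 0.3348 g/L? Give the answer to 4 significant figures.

26.33 min

Species balance: V dC/dt = Q(C_in − C) ⇒ τ = V/Q = 15.8545 min.
C(t) = C_in + (C₀ − C_in) e^(−t/τ). Set C = 0.3348 and solve for t:
e^(−t/τ) = (C − C_in)/(C₀ − C_in) = (0.3348 − 0.1501)/(1.122 − 0.1501) = 0.190040
t = −τ ln(…) = 15.8545 × 1.66052 = 26.3267 min.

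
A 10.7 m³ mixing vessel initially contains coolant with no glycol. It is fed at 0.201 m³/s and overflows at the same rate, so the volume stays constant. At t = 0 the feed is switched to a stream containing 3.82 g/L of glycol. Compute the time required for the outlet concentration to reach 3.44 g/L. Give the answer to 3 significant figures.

Species balance: V dC/dt = Q(C_in − C) ⇒ τ = V/Q = 53.234 s.
C(t) = C_in + (C₀ − C_in) e^(−t/τ). Set C = 3.44 and solve for t:
e^(−t/τ) = (C − C_in)/(C₀ − C_in) = (3.44 − 3.82)/(0 − 3.82) = 0.099476
t = −τ ln(…) = 53.234 × 2.3078 = 122.85 s.

123 s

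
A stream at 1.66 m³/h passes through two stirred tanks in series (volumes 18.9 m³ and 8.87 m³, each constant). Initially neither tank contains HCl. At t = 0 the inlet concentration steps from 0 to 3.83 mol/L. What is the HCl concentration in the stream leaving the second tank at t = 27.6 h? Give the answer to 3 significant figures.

Time constants: τᵢ = Vᵢ/Q for each well-mixed tank.
τ₁ = 18.9/1.66 = 11.386 h; τ₂ = 8.87/1.66 = 5.3434 h.
Tank 1: C₁ = C_in(1 − e^(−t/τ₁)). Tank 2 (τ₁ ≠ τ₂): C₂ = C_in[1 − (τ₁ e^(−t/τ₁) − τ₂ e^(−t/τ₂))/(τ₁ − τ₂)].
At t = 27.6: e^(−t/τ₁) = 0.088555, e^(−t/τ₂) = 0.0057115.
C₂ = 3.83·[1 − (11.386·0.088555 − 5.3434·0.0057115)/(6.0422)] = 3.83·0.83818 = 3.2102 mol/L.

3.21 mol/L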